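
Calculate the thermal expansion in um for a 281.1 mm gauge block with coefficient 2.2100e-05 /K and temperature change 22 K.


dL = L * alpha * dT
= 281.1 * 2.2100e-05 * 22
= 0.1366708 mm
dL_um = 0.1366708 * 1000 = 136.6708 um

136.6708


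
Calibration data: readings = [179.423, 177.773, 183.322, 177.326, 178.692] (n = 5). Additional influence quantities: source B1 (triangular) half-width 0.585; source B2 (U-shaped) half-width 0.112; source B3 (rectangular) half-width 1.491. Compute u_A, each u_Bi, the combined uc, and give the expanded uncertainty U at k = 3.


mean = (179.423 + 177.773 + 183.322 + 177.326 + 178.692) / 5 = 179.3072
s = sqrt(sum((x - mean)^2)/(n-1)) = 2.3869134
u_A = s / sqrt(n) = 2.3869134 / sqrt(5) = 1.0674601
u_B1 = 0.585 / sqrt(6) = 0.23882525
u_B2 = 0.112 / sqrt(2) = 0.079195959
u_B3 = 1.491 / sqrt(3) = 0.86082925
uc = sqrt(1.0674601^2 + 0.23882525^2 + 0.079195959^2 + 0.86082925^2) = 1.394205
U = k * uc = 3 * 1.394205
U = 4.1826

4.1826


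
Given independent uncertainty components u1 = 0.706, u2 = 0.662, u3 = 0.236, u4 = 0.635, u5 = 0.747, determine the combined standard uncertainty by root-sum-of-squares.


uc = sqrt(0.706^2 + 0.662^2 + 0.236^2 + 0.635^2 + 0.747^2)
uc = sqrt(1.95361)
uc = 1.3977

1.3977


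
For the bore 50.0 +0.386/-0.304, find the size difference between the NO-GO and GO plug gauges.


GO = nominal - lower_tol (smallest hole = maximum material condition)
GO = 50.0 - 0.304 = 49.696
NO-GO = nominal + upper_tol (largest hole = least material condition)
NO-GO = 50.0 + 0.386 = 50.386
spread = NO-GO - GO = 50.386 - 49.696 = 0.6900

0.6900


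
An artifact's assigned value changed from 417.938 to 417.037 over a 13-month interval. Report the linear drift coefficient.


rate = (v2 - v1) / months
= (417.037 - 417.938) / 13
= -0.9010 / 13
= -0.0693

-0.0693


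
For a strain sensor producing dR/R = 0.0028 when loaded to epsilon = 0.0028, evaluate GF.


GF = (dR/R) / epsilon
= 0.0028 / 0.0028
= 1.0000

1.0000


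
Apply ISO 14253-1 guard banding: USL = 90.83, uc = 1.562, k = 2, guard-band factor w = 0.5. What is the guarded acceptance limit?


U = k * uc = 2 * 1.562 = 3.124
guard band g = w * U = 0.5 * 3.124 = 1.562
AL = USL - g = 90.83 - 1.562
AL = 89.2680

89.2680


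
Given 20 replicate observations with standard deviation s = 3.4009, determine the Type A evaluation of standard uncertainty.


u_A = s / sqrt(n)
u_A = 3.4009 / sqrt(20)
u_A = 3.4009 / 4.472136
u_A = 0.7605

0.7605


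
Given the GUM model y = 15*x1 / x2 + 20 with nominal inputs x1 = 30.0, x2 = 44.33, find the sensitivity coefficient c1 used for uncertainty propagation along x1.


y = 15*x1 / x2 + 20
dy/dx1 = 15/x2
Evaluate at x2 = 44.33: c1 = 15 / 44.33
c1 = 0.3384

0.3384


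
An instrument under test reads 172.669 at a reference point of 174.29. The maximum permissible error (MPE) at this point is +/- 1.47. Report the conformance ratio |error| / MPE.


e = indication - reference = 172.669 - 174.29 = -1.6210
|e| = 1.6210
ratio = |e| / MPE = 1.6210 / 1.47
ratio = 1.1027

1.1027


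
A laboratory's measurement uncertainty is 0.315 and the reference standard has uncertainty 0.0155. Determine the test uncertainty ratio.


TUR = u_lab / u_ref
= 0.315 / 0.0155
= 20.3226

20.3226


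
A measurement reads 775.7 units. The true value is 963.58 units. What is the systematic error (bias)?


Systematic error = measured - true
= 775.7 - 963.58
= -187.8800

-187.8800


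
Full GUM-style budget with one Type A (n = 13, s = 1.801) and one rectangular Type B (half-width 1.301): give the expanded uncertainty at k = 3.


u_A = s / sqrt(n) = 1.801 / sqrt(13) = 0.49950753
u_B = half_width / sqrt(3) = 1.301 / sqrt(3) = 0.7511327
uc = sqrt(u_A^2 + u_B^2) = sqrt(0.49950753^2 + 0.7511327^2) = 0.90205771
U = k * uc = 3 * 0.90205771
U = 2.7062

2.7062


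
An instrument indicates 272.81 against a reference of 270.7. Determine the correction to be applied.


Correction = standard - reading
= 270.7 - 272.81
= -2.1100

-2.1100


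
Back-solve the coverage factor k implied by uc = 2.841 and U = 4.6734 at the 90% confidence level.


k = U / uc
k = 4.6734 / 2.841
k = 1.645

1.645


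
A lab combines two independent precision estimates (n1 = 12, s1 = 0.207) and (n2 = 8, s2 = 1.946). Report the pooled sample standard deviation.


s_p = sqrt(((n1-1)*s1^2 + (n2-1)*s2^2) / (n1+n2-2))
numerator = (12-1)*0.207^2 + (8-1)*1.946^2 = 0.471339 + 26.508412 = 26.979751
denominator = 12 + 8 - 2 = 18
s_p^2 = 26.979751 / 18 = 1.4988751
s_p = sqrt(1.4988751) = 1.2243

1.2243


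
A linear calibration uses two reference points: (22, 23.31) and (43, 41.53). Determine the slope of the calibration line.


slope = (y2 - y1) / (x2 - x1)
= (41.53 - 23.31) / (43 - 22)
= 18.2200 / 21
= 0.8676

0.8676


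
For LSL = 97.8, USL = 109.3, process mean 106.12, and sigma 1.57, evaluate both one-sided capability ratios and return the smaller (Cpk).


Cpu = (USL - mean) / (3*sigma) = (109.3 - 106.12) / (3*1.57) = 0.6752
Cpl = (mean - LSL) / (3*sigma) = (106.12 - 97.8) / (3*1.57) = 1.7665
Cpk = min(Cpu, Cpl) = 0.6752

0.6752


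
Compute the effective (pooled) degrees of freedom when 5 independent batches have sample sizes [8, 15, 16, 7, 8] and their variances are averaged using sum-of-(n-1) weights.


nu = sum_i (n_i - 1)
nu = ((8 - 1) + (15 - 1) + (16 - 1) + (7 - 1) + (8 - 1))
nu = 7 + 14 + 15 + 6 + 7
nu = 49

49


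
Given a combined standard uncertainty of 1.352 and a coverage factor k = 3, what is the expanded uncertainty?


U = k * uc
U = 3 * 1.352
U = 4.0560

4.0560


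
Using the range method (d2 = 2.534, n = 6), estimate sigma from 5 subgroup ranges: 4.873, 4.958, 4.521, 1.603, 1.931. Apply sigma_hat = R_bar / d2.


R_bar = (4.873 + 4.958 + 4.521 + 1.603 + 1.931) / 5
R_bar = 17.886 / 5 = 3.5772
sigma_hat = R_bar / d2 = 3.5772 / 2.534 = 1.4117

1.4117


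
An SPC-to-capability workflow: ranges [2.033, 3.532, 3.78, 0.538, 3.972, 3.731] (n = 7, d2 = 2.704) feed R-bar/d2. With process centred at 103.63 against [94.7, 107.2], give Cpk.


R_bar = (2.033 + 3.532 + 3.78 + 0.538 + 3.972 + 3.731) / 6 = 2.931
sigma = R_bar / d2 = 2.931 / 2.704 = 1.0839497
Cp = (USL - LSL)/(6*sigma) = (107.2 - 94.7)/(6*1.0839497) = 1.9220
Cpu = (107.2 - 103.63)/(3*1.0839497) = 1.0978
Cpl = (103.63 - 94.7)/(3*1.0839497) = 2.7461
Cpk = min(Cpu, Cpl) = 1.0978

1.0978


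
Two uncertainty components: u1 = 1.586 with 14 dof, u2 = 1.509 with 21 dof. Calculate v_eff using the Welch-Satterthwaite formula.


uc = sqrt(u1^2 + u2^2) = sqrt(1.586^2 + 1.509^2) = 2.1891727
v_eff = uc^4 / (u1^4/v1 + u2^4/v2)
= 2.1891727^4 / (1.586^4/14 + 1.509^4/21)
= 22.967837 / 0.6988535
v_eff = 32.8650

32.8650


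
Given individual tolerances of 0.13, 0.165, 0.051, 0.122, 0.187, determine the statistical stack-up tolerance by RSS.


RSS = sqrt(0.13^2 + 0.165^2 + 0.051^2 + 0.122^2 + 0.187^2)
= sqrt(0.096579)
= 0.3108

0.3108


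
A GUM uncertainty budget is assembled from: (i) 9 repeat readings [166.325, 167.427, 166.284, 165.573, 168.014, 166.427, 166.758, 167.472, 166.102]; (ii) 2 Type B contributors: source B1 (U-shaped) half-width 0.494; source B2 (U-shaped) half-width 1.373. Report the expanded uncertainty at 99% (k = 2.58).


mean = (166.325 + 167.427 + 166.284 + 165.573 + 168.014 + 166.427 + 166.758 + 167.472 + 166.102) / 9 = 166.7091111
s = sqrt(sum((x - mean)^2)/(n-1)) = 0.7801978
u_A = s / sqrt(n) = 0.7801978 / sqrt(9) = 0.26006593
u_B1 = 0.494 / sqrt(2) = 0.34931075
u_B2 = 1.373 / sqrt(2) = 0.97085761
uc = sqrt(0.26006593^2 + 0.34931075^2 + 0.97085761^2) = 1.0640568
U = k * uc = 2.58 * 1.0640568
U = 2.7453

2.7453


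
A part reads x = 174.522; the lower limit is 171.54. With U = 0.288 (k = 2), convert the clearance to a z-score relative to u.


u = U / k = 0.288 / 2 = 0.144
margin = |LSL - x| = |171.54 - 174.522| = 2.982
z = margin / u = 2.982 / 0.144
z = 20.7083

20.7083


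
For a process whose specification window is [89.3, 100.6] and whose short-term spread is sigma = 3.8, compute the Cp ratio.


Cp = (USL - LSL) / (6 * sigma)
= (100.6 - 89.3) / (6 * 3.8)
= 11.3000 / 22.8000
= 0.4956

0.4956


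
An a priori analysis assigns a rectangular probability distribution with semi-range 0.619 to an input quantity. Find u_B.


u_B = half_width / sqrt(3)
u_B = 0.619 / 1.7320508
u_B = 0.3574

0.3574


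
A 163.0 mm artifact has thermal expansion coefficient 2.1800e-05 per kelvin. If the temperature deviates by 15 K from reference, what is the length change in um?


dL = L * alpha * dT
= 163.0 * 2.1800e-05 * 15
= 0.0533010 mm
dL_um = 0.0533010 * 1000 = 53.3010 um

53.3010


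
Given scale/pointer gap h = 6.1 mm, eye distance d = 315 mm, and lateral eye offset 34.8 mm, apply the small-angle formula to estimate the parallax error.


error = h * offset / d
= 6.1 * 34.8 / 315
= 0.6739

0.6739


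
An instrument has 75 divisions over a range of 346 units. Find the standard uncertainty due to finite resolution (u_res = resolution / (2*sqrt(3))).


resolution = range / divisions
resolution = 346 / 75 = 4.6133333
u_res = resolution / (2*sqrt(3))
u_res = 4.6133333 / 3.4641016
u_res = 1.3318

1.3318


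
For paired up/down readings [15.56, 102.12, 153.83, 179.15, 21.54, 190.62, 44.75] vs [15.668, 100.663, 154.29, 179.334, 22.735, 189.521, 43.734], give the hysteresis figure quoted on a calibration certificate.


|15.56 - 15.668| = 0.1080
|102.12 - 100.663| = 1.4570
|153.83 - 154.29| = 0.4600
|179.15 - 179.334| = 0.1840
|21.54 - 22.735| = 1.1950
|190.62 - 189.521| = 1.0990
|44.75 - 43.734| = 1.0160
hysteresis = max(diffs) = 1.4570

1.4570


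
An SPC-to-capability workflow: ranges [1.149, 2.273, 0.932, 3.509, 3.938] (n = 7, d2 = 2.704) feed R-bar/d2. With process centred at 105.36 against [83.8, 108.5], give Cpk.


R_bar = (1.149 + 2.273 + 0.932 + 3.509 + 3.938) / 5 = 2.3602
sigma = R_bar / d2 = 2.3602 / 2.704 = 0.87285503
Cp = (USL - LSL)/(6*sigma) = (108.5 - 83.8)/(6*0.87285503) = 4.7163
Cpu = (108.5 - 105.36)/(3*0.87285503) = 1.1991
Cpl = (105.36 - 83.8)/(3*0.87285503) = 8.2335
Cpk = min(Cpu, Cpl) = 1.1991

1.1991


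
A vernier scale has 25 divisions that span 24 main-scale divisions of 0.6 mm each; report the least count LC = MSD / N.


LC = MSD / n_div
= 0.6 / 25
= 0.0240

0.0240


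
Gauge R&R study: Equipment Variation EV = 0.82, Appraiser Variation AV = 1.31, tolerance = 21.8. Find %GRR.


GRR = sqrt(EV^2 + AV^2) = sqrt(0.82^2 + 1.31^2) = 1.5454773
%GRR = GRR / tol * 100 = 1.5454773 / 21.8 * 100
%GRR = 7.0893

7.0893


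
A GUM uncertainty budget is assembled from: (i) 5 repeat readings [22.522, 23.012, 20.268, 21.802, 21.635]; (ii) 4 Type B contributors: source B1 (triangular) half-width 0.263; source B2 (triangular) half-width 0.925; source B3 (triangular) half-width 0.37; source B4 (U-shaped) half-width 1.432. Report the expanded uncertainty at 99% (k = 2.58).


mean = (22.522 + 23.012 + 20.268 + 21.802 + 21.635) / 5 = 21.8478
s = sqrt(sum((x - mean)^2)/(n-1)) = 1.043199
u_A = s / sqrt(n) = 1.043199 / sqrt(5) = 0.46653278
u_B1 = 0.263 / sqrt(6) = 0.1073693
u_B2 = 0.925 / sqrt(6) = 0.37762967
u_B3 = 0.37 / sqrt(6) = 0.15105187
u_B4 = 1.432 / sqrt(2) = 1.0125769
uc = sqrt(0.46653278^2 + 0.1073693^2 + 0.37762967^2 + 0.15105187^2 + 1.0125769^2) = 1.1916014
U = k * uc = 2.58 * 1.1916014
U = 3.0743

3.0743


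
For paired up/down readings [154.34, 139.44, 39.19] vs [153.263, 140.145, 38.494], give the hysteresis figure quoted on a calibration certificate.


|154.34 - 153.263| = 1.0770
|139.44 - 140.145| = 0.7050
|39.19 - 38.494| = 0.6960
hysteresis = max(diffs) = 1.0770

1.0770


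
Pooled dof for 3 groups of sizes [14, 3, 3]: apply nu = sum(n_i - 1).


nu = sum_i (n_i - 1)
nu = ((14 - 1) + (3 - 1) + (3 - 1))
nu = 13 + 2 + 2
nu = 17

17


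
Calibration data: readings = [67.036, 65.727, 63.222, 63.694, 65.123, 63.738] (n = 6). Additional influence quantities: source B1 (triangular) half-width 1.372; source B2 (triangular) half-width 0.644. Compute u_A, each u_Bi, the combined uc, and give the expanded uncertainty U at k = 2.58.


mean = (67.036 + 65.727 + 63.222 + 63.694 + 65.123 + 63.738) / 6 = 64.75666667
s = sqrt(sum((x - mean)^2)/(n-1)) = 1.4692346
u_A = s / sqrt(n) = 1.4692346 / sqrt(6) = 0.59981251
u_B1 = 1.372 / sqrt(6) = 0.56011665
u_B2 = 0.644 / sqrt(6) = 0.2629119
uc = sqrt(0.59981251^2 + 0.56011665^2 + 0.2629119^2) = 0.86175889
U = k * uc = 2.58 * 0.86175889
U = 2.2233

2.2233


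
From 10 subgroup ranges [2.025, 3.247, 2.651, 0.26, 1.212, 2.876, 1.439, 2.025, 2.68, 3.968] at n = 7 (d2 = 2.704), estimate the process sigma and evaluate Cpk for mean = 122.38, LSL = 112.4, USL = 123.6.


R_bar = (2.025 + 3.247 + 2.651 + 0.26 + 1.212 + 2.876 + 1.439 + 2.025 + 2.68 + 3.968) / 10 = 2.2383
sigma = R_bar / d2 = 2.2383 / 2.704 = 0.82777367
Cp = (USL - LSL)/(6*sigma) = (123.6 - 112.4)/(6*0.82777367) = 2.2550
Cpu = (123.6 - 122.38)/(3*0.82777367) = 0.4913
Cpl = (122.38 - 112.4)/(3*0.82777367) = 4.0188
Cpk = min(Cpu, Cpl) = 0.4913

0.4913


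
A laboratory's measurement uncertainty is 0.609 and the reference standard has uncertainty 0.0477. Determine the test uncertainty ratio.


TUR = u_lab / u_ref
= 0.609 / 0.0477
= 12.7673

12.7673


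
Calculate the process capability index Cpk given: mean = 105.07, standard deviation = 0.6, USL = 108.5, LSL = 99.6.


Cpu = (USL - mean) / (3*sigma) = (108.5 - 105.07) / (3*0.6) = 1.9056
Cpl = (mean - LSL) / (3*sigma) = (105.07 - 99.6) / (3*0.6) = 3.0389
Cpk = min(Cpu, Cpl) = 1.9056

1.9056


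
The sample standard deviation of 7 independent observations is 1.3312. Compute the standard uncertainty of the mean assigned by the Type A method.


u_A = s / sqrt(n)
u_A = 1.3312 / sqrt(7)
u_A = 1.3312 / 2.6457513
u_A = 0.5031

0.5031


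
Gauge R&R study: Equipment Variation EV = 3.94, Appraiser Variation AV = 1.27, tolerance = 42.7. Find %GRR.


GRR = sqrt(EV^2 + AV^2) = sqrt(3.94^2 + 1.27^2) = 4.1396256
%GRR = GRR / tol * 100 = 4.1396256 / 42.7 * 100
%GRR = 9.6947

9.6947


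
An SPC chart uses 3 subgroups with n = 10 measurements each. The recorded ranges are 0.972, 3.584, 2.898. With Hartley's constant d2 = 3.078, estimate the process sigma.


R_bar = (0.972 + 3.584 + 2.898) / 3
R_bar = 7.454 / 3 = 2.4846667
sigma_hat = R_bar / d2 = 2.4846667 / 3.078 = 0.8072

0.8072


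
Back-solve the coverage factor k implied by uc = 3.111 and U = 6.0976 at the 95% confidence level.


k = U / uc
k = 6.0976 / 3.111
k = 1.96

1.96


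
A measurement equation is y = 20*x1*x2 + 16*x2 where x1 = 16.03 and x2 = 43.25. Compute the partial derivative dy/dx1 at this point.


y = 20*x1*x2 + 16*x2
dy/dx1 = 20*x2
Evaluate at x2 = 43.25: c1 = 20 * 43.25
c1 = 865.0000

865.0000


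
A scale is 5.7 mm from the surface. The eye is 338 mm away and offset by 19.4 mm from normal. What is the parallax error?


error = h * offset / d
= 5.7 * 19.4 / 338
= 0.3272

0.3272


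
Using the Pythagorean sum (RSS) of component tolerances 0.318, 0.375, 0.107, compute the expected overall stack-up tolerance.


RSS = sqrt(0.318^2 + 0.375^2 + 0.107^2)
= sqrt(0.253198)
= 0.5032

0.5032


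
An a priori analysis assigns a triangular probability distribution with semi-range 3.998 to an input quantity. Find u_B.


u_B = half_width / sqrt(6)
u_B = 3.998 / 2.4494897
u_B = 1.6322

1.6322


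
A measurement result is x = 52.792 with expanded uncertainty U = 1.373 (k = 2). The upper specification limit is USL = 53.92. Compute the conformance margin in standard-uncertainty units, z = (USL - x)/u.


u = U / k = 1.373 / 2 = 0.6865
margin = |USL - x| = |53.92 - 52.792| = 1.128
z = margin / u = 1.128 / 0.6865
z = 1.6431

1.6431


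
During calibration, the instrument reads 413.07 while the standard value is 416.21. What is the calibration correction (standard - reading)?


Correction = standard - reading
= 416.21 - 413.07
= 3.1400

3.1400


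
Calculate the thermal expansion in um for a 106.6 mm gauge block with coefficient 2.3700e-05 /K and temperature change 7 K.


dL = L * alpha * dT
= 106.6 * 2.3700e-05 * 7
= 0.0176849 mm
dL_um = 0.0176849 * 1000 = 17.6849 um

17.6849


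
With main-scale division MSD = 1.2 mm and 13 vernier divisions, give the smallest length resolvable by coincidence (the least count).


LC = MSD / n_div
= 1.2 / 13
= 0.0923

0.0923


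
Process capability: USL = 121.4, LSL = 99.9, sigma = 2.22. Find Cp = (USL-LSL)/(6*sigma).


Cp = (USL - LSL) / (6 * sigma)
= (121.4 - 99.9) / (6 * 2.22)
= 21.5000 / 13.3200
= 1.6141

1.6141


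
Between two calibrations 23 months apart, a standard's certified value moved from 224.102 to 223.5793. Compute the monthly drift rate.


rate = (v2 - v1) / months
= (223.5793 - 224.102) / 23
= -0.5227 / 23
= -0.0227

-0.0227


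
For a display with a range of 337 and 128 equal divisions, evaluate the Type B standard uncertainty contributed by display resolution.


resolution = range / divisions
resolution = 337 / 128 = 2.6328125
u_res = resolution / (2*sqrt(3))
u_res = 2.6328125 / 3.4641016
u_res = 0.7600

0.7600


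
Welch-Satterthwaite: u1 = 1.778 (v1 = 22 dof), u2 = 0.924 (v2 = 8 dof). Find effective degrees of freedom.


uc = sqrt(u1^2 + u2^2) = sqrt(1.778^2 + 0.924^2) = 2.0037615
v_eff = uc^4 / (u1^4/v1 + u2^4/v2)
= 2.0037615^4 / (1.778^4/22 + 0.924^4/8)
= 16.120708 / 0.54537652
v_eff = 29.5589

29.5589


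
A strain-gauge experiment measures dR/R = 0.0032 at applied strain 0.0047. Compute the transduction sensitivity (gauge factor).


GF = (dR/R) / epsilon
= 0.0032 / 0.0047
= 0.6809

0.6809


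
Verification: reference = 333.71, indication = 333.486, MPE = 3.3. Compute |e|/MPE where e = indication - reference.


e = indication - reference = 333.486 - 333.71 = -0.2240
|e| = 0.2240
ratio = |e| / MPE = 0.2240 / 3.3
ratio = 0.0679

0.0679


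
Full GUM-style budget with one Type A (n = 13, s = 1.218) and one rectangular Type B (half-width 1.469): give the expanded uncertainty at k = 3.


u_A = s / sqrt(n) = 1.218 / sqrt(13) = 0.33781242
u_B = half_width / sqrt(3) = 1.469 / sqrt(3) = 0.84812755
uc = sqrt(u_A^2 + u_B^2) = sqrt(0.33781242^2 + 0.84812755^2) = 0.91292802
U = k * uc = 3 * 0.91292802
U = 2.7388

2.7388


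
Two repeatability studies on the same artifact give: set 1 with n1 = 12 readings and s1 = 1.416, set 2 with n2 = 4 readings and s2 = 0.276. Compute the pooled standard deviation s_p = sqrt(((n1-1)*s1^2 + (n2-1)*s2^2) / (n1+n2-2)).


s_p = sqrt(((n1-1)*s1^2 + (n2-1)*s2^2) / (n1+n2-2))
numerator = (12-1)*1.416^2 + (4-1)*0.276^2 = 22.055616 + 0.228528 = 22.284144
denominator = 12 + 4 - 2 = 14
s_p^2 = 22.284144 / 14 = 1.5917246
s_p = sqrt(1.5917246) = 1.2616

1.2616


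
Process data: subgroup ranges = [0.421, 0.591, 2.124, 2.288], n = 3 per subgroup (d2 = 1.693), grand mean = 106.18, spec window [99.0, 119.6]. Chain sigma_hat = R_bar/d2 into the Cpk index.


R_bar = (0.421 + 0.591 + 2.124 + 2.288) / 4 = 1.356
sigma = R_bar / d2 = 1.356 / 1.693 = 0.80094507
Cp = (USL - LSL)/(6*sigma) = (119.6 - 99.0)/(6*0.80094507) = 4.2866
Cpu = (119.6 - 106.18)/(3*0.80094507) = 5.5851
Cpl = (106.18 - 99.0)/(3*0.80094507) = 2.9881
Cpk = min(Cpu, Cpl) = 2.9881

2.9881


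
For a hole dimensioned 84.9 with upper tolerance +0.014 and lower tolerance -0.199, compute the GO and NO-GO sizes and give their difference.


GO = nominal - lower_tol (smallest hole = maximum material condition)
GO = 84.9 - 0.199 = 84.701
NO-GO = nominal + upper_tol (largest hole = least material condition)
NO-GO = 84.9 + 0.014 = 84.914
spread = NO-GO - GO = 84.914 - 84.701 = 0.2130

0.2130


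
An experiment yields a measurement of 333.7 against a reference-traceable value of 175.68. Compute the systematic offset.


Systematic error = measured - true
= 333.7 - 175.68
= 158.0200

158.0200


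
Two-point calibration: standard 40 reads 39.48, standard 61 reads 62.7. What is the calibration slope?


slope = (y2 - y1) / (x2 - x1)
= (62.7 - 39.48) / (61 - 40)
= 23.2200 / 21
= 1.1057

1.1057


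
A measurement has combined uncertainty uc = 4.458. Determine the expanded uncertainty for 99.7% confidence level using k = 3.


U = k * uc
U = 3 * 4.458
U = 13.3740

13.3740


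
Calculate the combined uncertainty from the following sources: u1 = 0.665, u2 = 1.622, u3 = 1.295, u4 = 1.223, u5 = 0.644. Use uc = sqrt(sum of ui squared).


uc = sqrt(0.665^2 + 1.622^2 + 1.295^2 + 1.223^2 + 0.644^2)
uc = sqrt(6.660599)
uc = 2.5808

2.5808


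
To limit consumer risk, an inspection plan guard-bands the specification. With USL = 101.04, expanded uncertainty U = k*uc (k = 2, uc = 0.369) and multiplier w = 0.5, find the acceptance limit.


U = k * uc = 2 * 0.369 = 0.738
guard band g = w * U = 0.5 * 0.738 = 0.369
AL = USL - g = 101.04 - 0.369
AL = 100.6710

100.6710


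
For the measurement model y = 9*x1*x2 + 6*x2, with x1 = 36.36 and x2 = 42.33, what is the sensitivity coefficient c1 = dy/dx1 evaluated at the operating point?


y = 9*x1*x2 + 6*x2
dy/dx1 = 9*x2
Evaluate at x2 = 42.33: c1 = 9 * 42.33
c1 = 380.9700

380.9700


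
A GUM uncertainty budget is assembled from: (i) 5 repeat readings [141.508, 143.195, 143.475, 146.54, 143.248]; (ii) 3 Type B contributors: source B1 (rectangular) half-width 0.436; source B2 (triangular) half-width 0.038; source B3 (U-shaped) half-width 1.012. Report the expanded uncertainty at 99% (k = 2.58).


mean = (141.508 + 143.195 + 143.475 + 146.54 + 143.248) / 5 = 143.5932
s = sqrt(sum((x - mean)^2)/(n-1)) = 1.8250607
u_A = s / sqrt(n) = 1.8250607 / sqrt(5) = 0.81619196
u_B1 = 0.436 / sqrt(3) = 0.25172472
u_B2 = 0.038 / sqrt(6) = 0.015513435
u_B3 = 1.012 / sqrt(2) = 0.71559206
uc = sqrt(0.81619196^2 + 0.25172472^2 + 0.015513435^2 + 0.71559206^2) = 1.114382
U = k * uc = 2.58 * 1.114382
U = 2.8751

2.8751


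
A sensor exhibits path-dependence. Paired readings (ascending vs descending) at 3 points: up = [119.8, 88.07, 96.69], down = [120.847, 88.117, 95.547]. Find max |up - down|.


|119.8 - 120.847| = 1.0470
|88.07 - 88.117| = 0.0470
|96.69 - 95.547| = 1.1430
hysteresis = max(diffs) = 1.1430

1.1430


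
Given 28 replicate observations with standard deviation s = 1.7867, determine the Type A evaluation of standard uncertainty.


u_A = s / sqrt(n)
u_A = 1.7867 / sqrt(28)
u_A = 1.7867 / 5.2915026
u_A = 0.3377

0.3377


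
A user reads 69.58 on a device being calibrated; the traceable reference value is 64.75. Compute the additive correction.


Correction = standard - reading
= 64.75 - 69.58
= -4.8300

-4.8300


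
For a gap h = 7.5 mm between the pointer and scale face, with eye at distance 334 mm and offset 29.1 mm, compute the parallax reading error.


error = h * offset / d
= 7.5 * 29.1 / 334
= 0.6534

0.6534


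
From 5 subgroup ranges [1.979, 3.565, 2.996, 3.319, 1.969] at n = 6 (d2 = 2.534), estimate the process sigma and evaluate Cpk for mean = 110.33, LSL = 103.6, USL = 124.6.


R_bar = (1.979 + 3.565 + 2.996 + 3.319 + 1.969) / 5 = 2.7656
sigma = R_bar / d2 = 2.7656 / 2.534 = 1.091397
Cp = (USL - LSL)/(6*sigma) = (124.6 - 103.6)/(6*1.091397) = 3.2069
Cpu = (124.6 - 110.33)/(3*1.091397) = 4.3583
Cpl = (110.33 - 103.6)/(3*1.091397) = 2.0555
Cpk = min(Cpu, Cpl) = 2.0555

2.0555


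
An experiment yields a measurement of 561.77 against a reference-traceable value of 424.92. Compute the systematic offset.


Systematic error = measured - true
= 561.77 - 424.92
= 136.8500

136.8500


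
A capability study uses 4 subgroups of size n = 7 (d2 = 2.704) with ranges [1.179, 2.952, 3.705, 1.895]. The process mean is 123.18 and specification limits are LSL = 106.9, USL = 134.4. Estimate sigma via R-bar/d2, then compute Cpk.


R_bar = (1.179 + 2.952 + 3.705 + 1.895) / 4 = 2.43275
sigma = R_bar / d2 = 2.43275 / 2.704 = 0.89968565
Cp = (USL - LSL)/(6*sigma) = (134.4 - 106.9)/(6*0.89968565) = 5.0944
Cpu = (134.4 - 123.18)/(3*0.89968565) = 4.1570
Cpl = (123.18 - 106.9)/(3*0.89968565) = 6.0317
Cpk = min(Cpu, Cpl) = 4.1570

4.1570


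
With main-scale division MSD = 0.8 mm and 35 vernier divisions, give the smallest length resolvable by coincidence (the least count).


LC = MSD / n_div
= 0.8 / 35
= 0.0229

0.0229


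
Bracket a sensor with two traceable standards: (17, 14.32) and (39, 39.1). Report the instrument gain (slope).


slope = (y2 - y1) / (x2 - x1)
= (39.1 - 14.32) / (39 - 17)
= 24.7800 / 22
= 1.1264

1.1264


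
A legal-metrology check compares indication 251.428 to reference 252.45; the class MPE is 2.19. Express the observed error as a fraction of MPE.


e = indication - reference = 251.428 - 252.45 = -1.0220
|e| = 1.0220
ratio = |e| / MPE = 1.0220 / 2.19
ratio = 0.4667

0.4667


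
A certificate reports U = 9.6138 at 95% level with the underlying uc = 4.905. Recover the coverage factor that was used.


k = U / uc
k = 9.6138 / 4.905
k = 1.96

1.96


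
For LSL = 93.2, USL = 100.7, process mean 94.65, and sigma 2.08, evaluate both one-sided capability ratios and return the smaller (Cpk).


Cpu = (USL - mean) / (3*sigma) = (100.7 - 94.65) / (3*2.08) = 0.9696
Cpl = (mean - LSL) / (3*sigma) = (94.65 - 93.2) / (3*2.08) = 0.2324
Cpk = min(Cpu, Cpl) = 0.2324

0.2324


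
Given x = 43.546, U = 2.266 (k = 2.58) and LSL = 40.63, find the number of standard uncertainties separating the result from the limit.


u = U / k = 2.266 / 2.58 = 0.87829457
margin = |LSL - x| = |40.63 - 43.546| = 2.916
z = margin / u = 2.916 / 0.87829457
z = 3.3201

3.3201


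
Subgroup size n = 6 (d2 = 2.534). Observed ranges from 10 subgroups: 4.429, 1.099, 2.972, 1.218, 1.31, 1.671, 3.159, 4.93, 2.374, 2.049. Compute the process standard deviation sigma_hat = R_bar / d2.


R_bar = (4.429 + 1.099 + 2.972 + 1.218 + 1.31 + 1.671 + 3.159 + 4.93 + 2.374 + 2.049) / 10
R_bar = 25.211 / 10 = 2.5211
sigma_hat = R_bar / d2 = 2.5211 / 2.534 = 0.9949

0.9949


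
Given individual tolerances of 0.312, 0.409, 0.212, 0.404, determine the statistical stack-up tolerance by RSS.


RSS = sqrt(0.312^2 + 0.409^2 + 0.212^2 + 0.404^2)
= sqrt(0.472785)
= 0.6876

0.6876


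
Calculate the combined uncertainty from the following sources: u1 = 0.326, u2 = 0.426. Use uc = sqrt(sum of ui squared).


uc = sqrt(0.326^2 + 0.426^2)
uc = sqrt(0.287752)
uc = 0.5364

0.5364


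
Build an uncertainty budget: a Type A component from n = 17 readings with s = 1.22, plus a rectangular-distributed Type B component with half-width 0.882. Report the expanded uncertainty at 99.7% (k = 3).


u_A = s / sqrt(n) = 1.22 / sqrt(17) = 0.29589346
u_B = half_width / sqrt(3) = 0.882 / sqrt(3) = 0.50922294
uc = sqrt(u_A^2 + u_B^2) = sqrt(0.29589346^2 + 0.50922294^2) = 0.58894902
U = k * uc = 3 * 0.58894902
U = 1.7668

1.7668


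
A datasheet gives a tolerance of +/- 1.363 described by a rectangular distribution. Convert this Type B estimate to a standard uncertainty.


u_B = half_width / sqrt(3)
u_B = 1.363 / 1.7320508
u_B = 0.7869

0.7869


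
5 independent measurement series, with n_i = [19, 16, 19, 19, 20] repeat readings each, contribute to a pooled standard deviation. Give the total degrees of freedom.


nu = sum_i (n_i - 1)
nu = ((19 - 1) + (16 - 1) + (19 - 1) + (19 - 1) + (20 - 1))
nu = 18 + 15 + 18 + 18 + 19
nu = 88

88


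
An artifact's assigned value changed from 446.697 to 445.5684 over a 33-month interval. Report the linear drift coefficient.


rate = (v2 - v1) / months
= (445.5684 - 446.697) / 33
= -1.1286 / 33
= -0.0342

-0.0342


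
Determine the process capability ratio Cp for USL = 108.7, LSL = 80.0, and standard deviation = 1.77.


Cp = (USL - LSL) / (6 * sigma)
= (108.7 - 80.0) / (6 * 1.77)
= 28.7000 / 10.6200
= 2.7024

2.7024


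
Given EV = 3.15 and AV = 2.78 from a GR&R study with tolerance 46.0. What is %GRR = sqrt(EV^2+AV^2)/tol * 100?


GRR = sqrt(EV^2 + AV^2) = sqrt(3.15^2 + 2.78^2) = 4.2012974
%GRR = GRR / tol * 100 = 4.2012974 / 46.0 * 100
%GRR = 9.1333

9.1333


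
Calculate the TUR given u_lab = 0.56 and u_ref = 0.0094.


TUR = u_lab / u_ref
= 0.56 / 0.0094
= 59.5745

59.5745


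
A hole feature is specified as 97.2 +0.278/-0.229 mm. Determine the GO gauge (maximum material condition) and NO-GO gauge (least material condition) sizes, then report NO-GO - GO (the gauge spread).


GO = nominal - lower_tol (smallest hole = maximum material condition)
GO = 97.2 - 0.229 = 96.971
NO-GO = nominal + upper_tol (largest hole = least material condition)
NO-GO = 97.2 + 0.278 = 97.478
spread = NO-GO - GO = 97.478 - 96.971 = 0.5070

0.5070


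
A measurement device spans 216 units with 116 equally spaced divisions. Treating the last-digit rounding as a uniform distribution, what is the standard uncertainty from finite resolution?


resolution = range / divisions
resolution = 216 / 116 = 1.862069
u_res = resolution / (2*sqrt(3))
u_res = 1.862069 / 3.4641016
u_res = 0.5375

0.5375


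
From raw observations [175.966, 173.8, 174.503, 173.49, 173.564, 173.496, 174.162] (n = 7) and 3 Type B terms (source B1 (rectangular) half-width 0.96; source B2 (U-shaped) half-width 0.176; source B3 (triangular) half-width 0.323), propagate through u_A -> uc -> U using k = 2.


mean = (175.966 + 173.8 + 174.503 + 173.49 + 173.564 + 173.496 + 174.162) / 7 = 174.1401429
s = sqrt(sum((x - mean)^2)/(n-1)) = 0.88986337
u_A = s / sqrt(n) = 0.88986337 / sqrt(7) = 0.33633674
u_B1 = 0.96 / sqrt(3) = 0.55425626
u_B2 = 0.176 / sqrt(2) = 0.12445079
u_B3 = 0.323 / sqrt(6) = 0.1318642
uc = sqrt(0.33633674^2 + 0.55425626^2 + 0.12445079^2 + 0.1318642^2) = 0.67320025
U = k * uc = 2 * 0.67320025
U = 1.3464

1.3464


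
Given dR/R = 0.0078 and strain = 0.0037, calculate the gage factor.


GF = (dR/R) / epsilon
= 0.0078 / 0.0037
= 2.1081

2.1081


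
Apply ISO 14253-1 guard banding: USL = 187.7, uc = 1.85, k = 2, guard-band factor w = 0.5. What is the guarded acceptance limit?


U = k * uc = 2 * 1.85 = 3.7
guard band g = w * U = 0.5 * 3.7 = 1.85
AL = USL - g = 187.7 - 1.85
AL = 185.8500

185.8500


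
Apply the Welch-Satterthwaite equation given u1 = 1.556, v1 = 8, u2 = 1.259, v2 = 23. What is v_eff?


uc = sqrt(u1^2 + u2^2) = sqrt(1.556^2 + 1.259^2) = 2.0015536
v_eff = uc^4 / (u1^4/v1 + u2^4/v2)
= 2.0015536^4 / (1.556^4/8 + 1.259^4/23)
= 16.049773 / 0.84197578
v_eff = 19.0620

19.0620


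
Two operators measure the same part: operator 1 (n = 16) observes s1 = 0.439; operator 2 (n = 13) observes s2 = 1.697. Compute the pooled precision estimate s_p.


s_p = sqrt(((n1-1)*s1^2 + (n2-1)*s2^2) / (n1+n2-2))
numerator = (16-1)*0.439^2 + (13-1)*1.697^2 = 2.890815 + 34.557708 = 37.448523
denominator = 16 + 13 - 2 = 27
s_p^2 = 37.448523 / 27 = 1.3869823
s_p = sqrt(1.3869823) = 1.1777

1.1777


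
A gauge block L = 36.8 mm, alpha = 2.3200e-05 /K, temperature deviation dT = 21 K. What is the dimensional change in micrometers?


dL = L * alpha * dT
= 36.8 * 2.3200e-05 * 21
= 0.0179290 mm
dL_um = 0.0179290 * 1000 = 17.9290 um

17.9290


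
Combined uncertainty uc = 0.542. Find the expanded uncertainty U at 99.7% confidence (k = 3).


U = k * uc
U = 3 * 0.542
U = 1.6260

1.6260


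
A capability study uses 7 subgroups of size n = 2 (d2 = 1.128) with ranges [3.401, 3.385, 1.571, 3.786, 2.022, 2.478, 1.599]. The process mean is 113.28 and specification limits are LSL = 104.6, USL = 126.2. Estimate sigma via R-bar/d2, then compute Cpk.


R_bar = (3.401 + 3.385 + 1.571 + 3.786 + 2.022 + 2.478 + 1.599) / 7 = 2.606
sigma = R_bar / d2 = 2.606 / 1.128 = 2.3102837
Cp = (USL - LSL)/(6*sigma) = (126.2 - 104.6)/(6*2.3102837) = 1.5583
Cpu = (126.2 - 113.28)/(3*2.3102837) = 1.8641
Cpl = (113.28 - 104.6)/(3*2.3102837) = 1.2524
Cpk = min(Cpu, Cpl) = 1.2524

1.2524


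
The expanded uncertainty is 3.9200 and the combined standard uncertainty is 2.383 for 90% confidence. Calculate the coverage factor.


k = U / uc
k = 3.9200 / 2.383
k = 1.645

1.645


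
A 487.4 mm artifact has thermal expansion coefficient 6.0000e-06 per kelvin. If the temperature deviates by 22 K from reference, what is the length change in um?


dL = L * alpha * dT
= 487.4 * 6.0000e-06 * 22
= 0.0643368 mm
dL_um = 0.0643368 * 1000 = 64.3368 um

64.3368


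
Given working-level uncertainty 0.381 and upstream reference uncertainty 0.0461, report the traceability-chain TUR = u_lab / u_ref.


TUR = u_lab / u_ref
= 0.381 / 0.0461
= 8.2646

8.2646


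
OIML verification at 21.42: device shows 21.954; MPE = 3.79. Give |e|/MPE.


e = indication - reference = 21.954 - 21.42 = 0.5340
|e| = 0.5340
ratio = |e| / MPE = 0.5340 / 3.79
ratio = 0.1409

0.1409


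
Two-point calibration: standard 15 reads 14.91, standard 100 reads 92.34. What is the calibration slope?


slope = (y2 - y1) / (x2 - x1)
= (92.34 - 14.91) / (100 - 15)
= 77.4300 / 85
= 0.9109

0.9109


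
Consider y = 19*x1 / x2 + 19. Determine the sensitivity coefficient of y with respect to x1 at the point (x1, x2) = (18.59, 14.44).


y = 19*x1 / x2 + 19
dy/dx1 = 19/x2
Evaluate at x2 = 14.44: c1 = 19 / 14.44
c1 = 1.3158

1.3158


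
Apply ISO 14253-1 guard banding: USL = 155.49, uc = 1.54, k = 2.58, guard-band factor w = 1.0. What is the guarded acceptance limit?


U = k * uc = 2.58 * 1.54 = 3.9732
guard band g = w * U = 1.0 * 3.9732 = 3.9732
AL = USL - g = 155.49 - 3.9732
AL = 151.5168

151.5168


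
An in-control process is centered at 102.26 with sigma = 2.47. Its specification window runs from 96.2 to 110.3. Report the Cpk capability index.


Cpu = (USL - mean) / (3*sigma) = (110.3 - 102.26) / (3*2.47) = 1.0850
Cpl = (mean - LSL) / (3*sigma) = (102.26 - 96.2) / (3*2.47) = 0.8178
Cpk = min(Cpu, Cpl) = 0.8178

0.8178


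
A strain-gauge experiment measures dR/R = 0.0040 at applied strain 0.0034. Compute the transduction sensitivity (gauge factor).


GF = (dR/R) / epsilon
= 0.0040 / 0.0034
= 1.1765

1.1765


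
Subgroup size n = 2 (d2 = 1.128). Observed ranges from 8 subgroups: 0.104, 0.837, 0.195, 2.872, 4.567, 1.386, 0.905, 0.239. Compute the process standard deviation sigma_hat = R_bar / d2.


R_bar = (0.104 + 0.837 + 0.195 + 2.872 + 4.567 + 1.386 + 0.905 + 0.239) / 8
R_bar = 11.105 / 8 = 1.388125
sigma_hat = R_bar / d2 = 1.388125 / 1.128 = 1.2306

1.2306


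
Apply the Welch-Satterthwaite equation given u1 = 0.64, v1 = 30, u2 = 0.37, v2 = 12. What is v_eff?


uc = sqrt(u1^2 + u2^2) = sqrt(0.64^2 + 0.37^2) = 0.73925638
v_eff = uc^4 / (u1^4/v1 + u2^4/v2)
= 0.73925638^4 / (0.64^4/30 + 0.37^4/12)
= 0.29866224 / 0.0071542062
v_eff = 41.7464

41.7464


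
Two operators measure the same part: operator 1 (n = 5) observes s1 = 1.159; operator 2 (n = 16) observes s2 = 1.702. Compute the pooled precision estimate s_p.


s_p = sqrt(((n1-1)*s1^2 + (n2-1)*s2^2) / (n1+n2-2))
numerator = (5-1)*1.159^2 + (16-1)*1.702^2 = 5.373124 + 43.45206 = 48.825184
denominator = 5 + 16 - 2 = 19
s_p^2 = 48.825184 / 19 = 2.5697465
s_p = sqrt(2.5697465) = 1.6030

1.6030


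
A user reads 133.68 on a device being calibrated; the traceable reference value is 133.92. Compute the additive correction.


Correction = standard - reading
= 133.92 - 133.68
= 0.2400

0.2400


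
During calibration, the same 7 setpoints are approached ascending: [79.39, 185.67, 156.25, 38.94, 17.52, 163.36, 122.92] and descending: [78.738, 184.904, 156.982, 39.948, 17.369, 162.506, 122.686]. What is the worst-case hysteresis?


|79.39 - 78.738| = 0.6520
|185.67 - 184.904| = 0.7660
|156.25 - 156.982| = 0.7320
|38.94 - 39.948| = 1.0080
|17.52 - 17.369| = 0.1510
|163.36 - 162.506| = 0.8540
|122.92 - 122.686| = 0.2340
hysteresis = max(diffs) = 1.0080

1.0080


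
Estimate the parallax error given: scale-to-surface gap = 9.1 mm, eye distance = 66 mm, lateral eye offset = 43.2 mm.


error = h * offset / d
= 9.1 * 43.2 / 66
= 5.9564

5.9564


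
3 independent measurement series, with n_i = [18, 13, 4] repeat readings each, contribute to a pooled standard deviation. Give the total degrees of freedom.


nu = sum_i (n_i - 1)
nu = ((18 - 1) + (13 - 1) + (4 - 1))
nu = 17 + 12 + 3
nu = 32

32


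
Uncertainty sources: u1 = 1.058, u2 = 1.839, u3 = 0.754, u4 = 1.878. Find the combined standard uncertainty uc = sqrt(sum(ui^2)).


uc = sqrt(1.058^2 + 1.839^2 + 0.754^2 + 1.878^2)
uc = sqrt(8.596685)
uc = 2.9320

2.9320


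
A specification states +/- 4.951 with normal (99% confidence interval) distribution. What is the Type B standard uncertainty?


u_B = half_width / 2.576
u_B = 4.951 / 2.576
u_B = 1.9220

1.9220


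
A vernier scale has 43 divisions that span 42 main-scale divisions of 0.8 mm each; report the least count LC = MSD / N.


LC = MSD / n_div
= 0.8 / 43
= 0.0186

0.0186


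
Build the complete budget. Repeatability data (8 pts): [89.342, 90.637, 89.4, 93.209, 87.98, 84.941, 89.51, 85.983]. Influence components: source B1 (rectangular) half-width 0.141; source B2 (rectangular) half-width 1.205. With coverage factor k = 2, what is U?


mean = (89.342 + 90.637 + 89.4 + 93.209 + 87.98 + 84.941 + 89.51 + 85.983) / 8 = 88.87525
s = sqrt(sum((x - mean)^2)/(n-1)) = 2.6029155
u_A = s / sqrt(n) = 2.6029155 / sqrt(8) = 0.9202696
u_B1 = 0.141 / sqrt(3) = 0.081406388
u_B2 = 1.205 / sqrt(3) = 0.69570707
uc = sqrt(0.9202696^2 + 0.081406388^2 + 0.69570707^2) = 1.156517
U = k * uc = 2 * 1.156517
U = 2.3130

2.3130


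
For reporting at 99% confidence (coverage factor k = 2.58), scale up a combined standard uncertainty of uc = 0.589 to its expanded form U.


U = k * uc
U = 2.58 * 0.589
U = 1.5196

1.5196


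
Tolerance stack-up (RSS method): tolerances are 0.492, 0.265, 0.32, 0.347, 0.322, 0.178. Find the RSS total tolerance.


RSS = sqrt(0.492^2 + 0.265^2 + 0.32^2 + 0.347^2 + 0.322^2 + 0.178^2)
= sqrt(0.670466)
= 0.8188

0.8188


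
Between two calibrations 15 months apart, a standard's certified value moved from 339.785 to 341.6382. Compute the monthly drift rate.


rate = (v2 - v1) / months
= (341.6382 - 339.785) / 15
= 1.8532 / 15
= 0.1235

0.1235


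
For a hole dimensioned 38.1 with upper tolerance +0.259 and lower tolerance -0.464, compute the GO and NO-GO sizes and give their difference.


GO = nominal - lower_tol (smallest hole = maximum material condition)
GO = 38.1 - 0.464 = 37.636
NO-GO = nominal + upper_tol (largest hole = least material condition)
NO-GO = 38.1 + 0.259 = 38.359
spread = NO-GO - GO = 38.359 - 37.636 = 0.7230

0.7230


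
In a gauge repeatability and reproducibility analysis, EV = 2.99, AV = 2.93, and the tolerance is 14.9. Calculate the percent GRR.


GRR = sqrt(EV^2 + AV^2) = sqrt(2.99^2 + 2.93^2) = 4.1862871
%GRR = GRR / tol * 100 = 4.1862871 / 14.9 * 100
%GRR = 28.0959

28.0959


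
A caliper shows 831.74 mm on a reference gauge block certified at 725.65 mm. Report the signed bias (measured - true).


Systematic error = measured - true
= 831.74 - 725.65
= 106.0900

106.0900


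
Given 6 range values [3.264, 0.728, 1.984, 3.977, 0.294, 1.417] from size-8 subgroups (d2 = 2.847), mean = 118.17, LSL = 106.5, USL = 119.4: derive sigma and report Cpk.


R_bar = (3.264 + 0.728 + 1.984 + 3.977 + 0.294 + 1.417) / 6 = 1.944
sigma = R_bar / d2 = 1.944 / 2.847 = 0.68282403
Cp = (USL - LSL)/(6*sigma) = (119.4 - 106.5)/(6*0.68282403) = 3.1487
Cpu = (119.4 - 118.17)/(3*0.68282403) = 0.6004
Cpl = (118.17 - 106.5)/(3*0.68282403) = 5.6969
Cpk = min(Cpu, Cpl) = 0.6004

0.6004


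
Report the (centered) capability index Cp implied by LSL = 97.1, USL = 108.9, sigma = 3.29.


Cp = (USL - LSL) / (6 * sigma)
= (108.9 - 97.1) / (6 * 3.29)
= 11.8000 / 19.7400
= 0.5978

0.5978


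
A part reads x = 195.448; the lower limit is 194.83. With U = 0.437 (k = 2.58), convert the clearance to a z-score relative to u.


u = U / k = 0.437 / 2.58 = 0.16937984
margin = |LSL - x| = |194.83 - 195.448| = 0.618
z = margin / u = 0.618 / 0.16937984
z = 3.6486

3.6486


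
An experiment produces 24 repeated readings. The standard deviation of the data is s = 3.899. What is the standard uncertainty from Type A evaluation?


u_A = s / sqrt(n)
u_A = 3.899 / sqrt(24)
u_A = 3.899 / 4.8989795
u_A = 0.7959

0.7959
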